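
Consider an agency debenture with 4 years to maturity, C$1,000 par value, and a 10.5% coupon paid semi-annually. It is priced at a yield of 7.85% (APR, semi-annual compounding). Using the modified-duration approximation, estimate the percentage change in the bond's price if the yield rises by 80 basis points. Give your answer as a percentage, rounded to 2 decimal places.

-2.62%

Periodic yield y = 0.03925. Modified duration first:
  t   CF        PV=CF/(1+0.03925)^t    t·PV
  1        52.50        50.5172        50.5172
  2        52.50        48.6093        97.2186
  3        52.50        46.7734       140.3203
  4        52.50        45.0069       180.0276
  5        52.50        43.3071       216.5355
  6        52.50        41.6715       250.0290
  7        52.50        40.0977       280.6836
  8     1,052.50       773.5027     6,188.0217
  Σ                  1,089.4858     7,403.3535
P = 1,089.4858; D_Mac = 6.79527 half-year periods = 3.39764 yrs; D_mod = 3.39764/(1+0.03925) = 3.26932 yrs.
ΔP/P ≈ -D_mod · Δy = -3.26932 × (+0.008) = -0.026155 = -2.6155%.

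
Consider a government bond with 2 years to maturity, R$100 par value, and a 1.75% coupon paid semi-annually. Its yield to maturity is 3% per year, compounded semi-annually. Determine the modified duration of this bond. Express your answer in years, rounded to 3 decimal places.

Periodic yield y = 0.015. First find Macaulay duration:
  t   CF        PV=CF/(1+0.015)^t    t·PV
  1        0.875         0.8621         0.8621
  2        0.875         0.8493         1.6987
  3        0.875         0.8368         2.5103
  4      100.875        95.0428       380.1713
  Σ                     97.5910       385.2424
P = 97.5910; Macaulay duration = 385.2424 / 97.5910 = 3.94752 half-year periods = 1.97376 years.
Modified duration = D_Mac / (1 + y) = 1.97376 / 1.015 = 1.94459 years.

1.945 years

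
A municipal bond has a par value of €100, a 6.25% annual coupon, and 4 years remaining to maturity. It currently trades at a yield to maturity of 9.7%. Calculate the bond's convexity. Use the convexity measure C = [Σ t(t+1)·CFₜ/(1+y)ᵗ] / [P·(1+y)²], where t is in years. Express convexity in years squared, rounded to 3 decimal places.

With y = 0.097:
  t   CF        PV=CF/(1+0.097)^t    t·PV        t(t+1)·PV
  1         6.25         5.6974         5.6974          11.3947
  2         6.25         5.1936        10.3872          31.1615
  3         6.25         4.7343        14.2030          56.8122
  4       106.25        73.3673       293.4691       1,467.3456
  Σ                     88.9926       323.7567       1,566.7140
P = 88.9926.
Convexity = Σ t(t+1)·PV / [P·(1+y)²] = 1,566.7140 / (88.9926 × 1.203409) = 14.62927.

14.629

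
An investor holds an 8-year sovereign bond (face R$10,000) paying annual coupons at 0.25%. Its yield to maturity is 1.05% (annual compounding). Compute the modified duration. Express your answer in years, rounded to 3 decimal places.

7.845 years

Periodic yield y = 0.0105. First find Macaulay duration:
  t   CF        PV=CF/(1+0.0105)^t    t·PV
  1        25.00        24.7402        24.7402
  2        25.00        24.4832        48.9663
  3        25.00        24.2288        72.6863
  4        25.00        23.9770        95.9080
  5        25.00        23.7279       118.6393
  6        25.00        23.4813       140.8878
  7        25.00        23.2373       162.6611
  8    10,025.00     9,221.3358    73,770.6866
  Σ                  9,389.2114    74,435.1755
P = 9,389.2114; Macaulay duration = 74,435.1755 / 9,389.2114 = 7.92773 years.
Modified duration = D_Mac / (1 + y) = 7.92773 / 1.0105 = 7.84536 years.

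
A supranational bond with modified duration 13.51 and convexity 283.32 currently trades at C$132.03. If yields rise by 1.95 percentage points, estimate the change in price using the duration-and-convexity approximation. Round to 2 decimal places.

-C$27.67

Duration effect: -D_mod·Δy = -13.51 × (+0.0195) = -0.263445
Convexity effect: ½·C·(Δy)² = 0.5 × 283.32 × (0.0195)² = +0.053866215
ΔP/P ≈ -0.263445 + 0.053866215 = -0.209578785
ΔP ≈ 132.03 × (-0.209578785) = -27.67068698355.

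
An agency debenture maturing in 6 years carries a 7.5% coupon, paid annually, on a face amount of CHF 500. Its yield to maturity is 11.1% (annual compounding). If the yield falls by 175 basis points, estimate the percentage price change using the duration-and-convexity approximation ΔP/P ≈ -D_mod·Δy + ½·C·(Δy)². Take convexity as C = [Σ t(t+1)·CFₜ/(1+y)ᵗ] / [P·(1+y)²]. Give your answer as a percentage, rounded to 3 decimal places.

With y = 0.111:
  t   CF        PV=CF/(1+0.111)^t    t·PV        t(t+1)·PV
  1        37.50        33.7534        33.7534          67.5068
  2        37.50        30.3811        60.7622         182.2865
  3        37.50        27.3457        82.0371         328.1484
  4        37.50        24.6136        98.4544         492.2719
  5        37.50        22.1545       110.7723         664.6335
  6       537.50       285.8210     1,714.9259      12,004.4815
  Σ                    424.0692     2,100.7052      13,739.3285
P = 424.0692; D_Mac = 4.95369 yrs; D_mod = 4.45876 yrs; C = 26.24827.
Duration effect: -4.45876 × (-0.0175) = +0.078028
Convexity effect: 0.5 × 26.24827 × (-0.0175)² = +0.0040193
ΔP/P ≈ +0.078028 + 0.0040193 = +0.082048 = +8.2048%.

+8.205%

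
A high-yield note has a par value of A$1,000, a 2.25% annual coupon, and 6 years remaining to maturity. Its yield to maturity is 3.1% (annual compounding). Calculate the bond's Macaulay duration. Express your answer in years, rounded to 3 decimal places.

Periodic yield y = 0.031. Discount each cash flow and weight by its year:
  t   CF        PV=CF/(1+0.031)^t    t·PV
  1        22.50        21.8235        21.8235
  2        22.50        21.1673        42.3346
  3        22.50        20.5308        61.5925
  4        22.50        19.9135        79.6540
  5        22.50        19.3148        96.5738
  6     1,022.50       851.3562     5,108.1375
  Σ                    954.1061     5,410.1158
Price P = Σ PV = 954.1061.
Macaulay duration = Σ(t·PV) / P = 5,410.1158 / 954.1061 = 5.67035 years.

5.670 years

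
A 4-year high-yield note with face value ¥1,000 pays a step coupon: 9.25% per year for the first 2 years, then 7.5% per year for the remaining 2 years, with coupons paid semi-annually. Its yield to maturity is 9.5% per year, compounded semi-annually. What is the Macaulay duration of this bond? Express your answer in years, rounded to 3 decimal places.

3.436 years

Periodic yield y = 0.0475. Discount each cash flow and weight by its period:
  t   CF        PV=CF/(1+0.0475)^t    t·PV
  1        46.25        44.1527        44.1527
  2        46.25        42.1506        84.3012
  3        46.25        40.2392       120.7177
  4        46.25        38.4145       153.6582
  5        37.50        29.7345       148.6727
  6        37.50        28.3862       170.3171
  7        37.50        27.0990       189.6929
  8     1,037.50       715.7409     5,725.9274
  Σ                    965.9177     6,637.4399
Price P = Σ PV = 965.9177.
Macaulay duration = Σ(t·PV) / P = 6,637.4399 / 965.9177 = 6.87164 half-year periods.
In years: 6.87164 / 2 = 3.43582 years.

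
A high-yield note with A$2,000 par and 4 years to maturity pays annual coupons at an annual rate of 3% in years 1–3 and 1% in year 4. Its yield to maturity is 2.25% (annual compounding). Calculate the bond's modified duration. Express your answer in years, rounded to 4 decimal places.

Periodic yield y = 0.0225. First find Macaulay duration:
  t   CF        PV=CF/(1+0.0225)^t    t·PV
  1        60.00        58.6797        58.6797
  2        60.00        57.3885       114.7769
  3        60.00        56.1256       168.3769
  4     2,020.00     1,847.9836     7,391.9342
  Σ                  2,020.1774     7,733.7678
P = 2,020.1774; Macaulay duration = 7,733.7678 / 2,020.1774 = 3.82826 years.
Modified duration = D_Mac / (1 + y) = 3.82826 / 1.0225 = 3.74402 years.

3.7440 years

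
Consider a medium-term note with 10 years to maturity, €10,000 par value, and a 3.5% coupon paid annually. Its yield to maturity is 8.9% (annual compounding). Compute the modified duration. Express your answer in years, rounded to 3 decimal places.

Periodic yield y = 0.089. First find Macaulay duration:
  t   CF        PV=CF/(1+0.089)^t    t·PV
  1       350.00       321.3958       321.3958
  2       350.00       295.1293       590.2585
  3       350.00       271.0094       813.0283
  4       350.00       248.8608       995.4433
  5       350.00       228.5223     1,142.6117
  6       350.00       209.8460     1,259.0762
  7       350.00       192.6961     1,348.8726
  8       350.00       176.9477     1,415.5819
  9       350.00       162.4864     1,462.3780
  10   10,350.00     4,412.2646    44,122.6463
  Σ                  6,519.1586    53,471.2925
P = 6,519.1586; Macaulay duration = 53,471.2925 / 6,519.1586 = 8.20218 years.
Modified duration = D_Mac / (1 + y) = 8.20218 / 1.089 = 7.53184 years.

7.532 years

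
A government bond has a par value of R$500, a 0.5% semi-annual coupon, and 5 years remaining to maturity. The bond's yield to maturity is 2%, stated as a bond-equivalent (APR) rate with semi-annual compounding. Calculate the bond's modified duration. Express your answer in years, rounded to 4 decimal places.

Periodic yield y = 0.01. First find Macaulay duration:
  t   CF        PV=CF/(1+0.01)^t    t·PV
  1         1.25         1.2376         1.2376
  2         1.25         1.2254         2.4507
  3         1.25         1.2132         3.6397
  4         1.25         1.2012         4.8049
  5         1.25         1.1893         5.9467
  6         1.25         1.1776         7.0653
  7         1.25         1.1659         8.1613
  8         1.25         1.1544         9.2348
  9         1.25         1.1429        10.2863
  10      501.25       453.7751     4,537.7509
  Σ                    464.4826     4,590.5783
P = 464.4826; Macaulay duration = 4,590.5783 / 464.4826 = 9.88321 half-year periods = 4.94160 years.
Modified duration = D_Mac / (1 + y) = 4.94160 / 1.01 = 4.89268 years.

4.8927 years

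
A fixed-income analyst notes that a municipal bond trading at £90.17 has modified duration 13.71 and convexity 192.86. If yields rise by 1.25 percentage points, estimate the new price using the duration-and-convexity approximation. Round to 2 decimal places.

Duration effect: -D_mod·Δy = -13.71 × (+0.0125) = -0.171375
Convexity effect: ½·C·(Δy)² = 0.5 × 192.86 × (0.0125)² = +0.0150671875
ΔP/P ≈ -0.171375 + 0.0150671875 = -0.1563078125
New price ≈ 90.17 × (1 - 0.1563078125) = 76.075724546875.

£76.08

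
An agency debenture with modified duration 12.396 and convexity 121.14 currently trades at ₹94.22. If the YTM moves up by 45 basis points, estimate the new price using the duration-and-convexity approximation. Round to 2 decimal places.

₹89.08

Duration effect: -D_mod·Δy = -12.396 × (+0.0045) = -0.055782
Convexity effect: ½·C·(Δy)² = 0.5 × 121.14 × (0.0045)² = +0.0012265425
ΔP/P ≈ -0.055782 + 0.0012265425 = -0.0545554575
New price ≈ 94.22 × (1 - 0.0545554575) = 89.07978479435.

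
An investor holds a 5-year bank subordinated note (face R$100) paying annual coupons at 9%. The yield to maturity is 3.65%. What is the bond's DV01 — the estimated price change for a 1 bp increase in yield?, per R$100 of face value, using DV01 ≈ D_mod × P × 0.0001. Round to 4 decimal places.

Periodic yield y = 0.0365.
  t   CF        PV=CF/(1+0.0365)^t    t·PV
  1         9.00         8.6831         8.6831
  2         9.00         8.3773        16.7546
  3         9.00         8.0823        24.2469
  4         9.00         7.7977        31.1907
  5       109.00        91.1129       455.5646
  Σ                    124.0533       536.4399
P = 124.0533; D_Mac = 4.32427 yrs; D_mod = 4.17199 yrs.
DV01 ≈ 4.17199 × 124.0533 × 0.0001 = 0.051755.

R$0.0518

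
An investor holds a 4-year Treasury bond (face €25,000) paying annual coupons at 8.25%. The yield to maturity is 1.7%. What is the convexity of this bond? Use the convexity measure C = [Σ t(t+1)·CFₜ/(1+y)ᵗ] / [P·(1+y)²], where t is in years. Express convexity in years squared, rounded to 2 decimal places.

With y = 0.017:
  t   CF        PV=CF/(1+0.017)^t    t·PV        t(t+1)·PV
  1     2,062.50     2,028.0236     2,028.0236       4,056.0472
  2     2,062.50     1,994.1235     3,988.2470      11,964.7410
  3     2,062.50     1,960.7901     5,882.3702      23,529.4808
  4    27,062.50    25,297.8785   101,191.5139     505,957.5695
  Σ                 31,280.8156   113,090.1547     545,507.8385
P = 31,280.8156.
Convexity = Σ t(t+1)·PV / [P·(1+y)²] = 545,507.8385 / (31,280.8156 × 1.034289) = 16.86091.

16.86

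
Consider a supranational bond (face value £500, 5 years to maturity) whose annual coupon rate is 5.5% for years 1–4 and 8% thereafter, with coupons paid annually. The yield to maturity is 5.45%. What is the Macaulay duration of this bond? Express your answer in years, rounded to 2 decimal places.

Periodic yield y = 0.0545. Discount each cash flow and weight by its year:
  t   CF        PV=CF/(1+0.0545)^t    t·PV
  1        27.50        26.0787        26.0787
  2        27.50        24.7309        49.4618
  3        27.50        23.4527        70.3581
  4        27.50        22.2406        88.9624
  5       540.00       414.1530     2,070.7651
  Σ                    510.6559     2,305.6261
Price P = Σ PV = 510.6559.
Macaulay duration = Σ(t·PV) / P = 2,305.6261 / 510.6559 = 4.51503 years.

4.52 years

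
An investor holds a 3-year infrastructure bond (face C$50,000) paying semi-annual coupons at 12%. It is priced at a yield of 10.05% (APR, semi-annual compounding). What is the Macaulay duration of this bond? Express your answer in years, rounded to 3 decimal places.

Periodic yield y = 0.05025. Discount each cash flow and weight by its period:
  t   CF        PV=CF/(1+0.05025)^t    t·PV
  1     3,000.00     2,856.4627     2,856.4627
  2     3,000.00     2,719.7931     5,439.5863
  3     3,000.00     2,589.6626     7,768.9878
  4     3,000.00     2,465.7582     9,863.0330
  5     3,000.00     2,347.7822    11,738.9109
  6    53,000.00    39,492.9639   236,957.7835
  Σ                 52,472.4228   274,624.7642
Price P = Σ PV = 52,472.4228.
Macaulay duration = Σ(t·PV) / P = 274,624.7642 / 52,472.4228 = 5.23370 half-year periods.
In years: 5.23370 / 2 = 2.61685 years.

2.617 years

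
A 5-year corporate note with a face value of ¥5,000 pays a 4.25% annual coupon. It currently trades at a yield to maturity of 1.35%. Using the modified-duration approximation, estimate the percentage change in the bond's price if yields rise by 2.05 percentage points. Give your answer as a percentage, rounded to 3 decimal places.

-9.379%

Periodic yield y = 0.0135. Modified duration first:
  t   CF        PV=CF/(1+0.0135)^t    t·PV
  1       212.50       209.6695       209.6695
  2       212.50       206.8766       413.7533
  3       212.50       204.1210       612.3630
  4       212.50       201.4021       805.6083
  5     5,212.50     4,874.4689    24,372.3444
  Σ                  5,696.5380    26,413.7384
P = 5,696.5380; D_Mac = 4.63681 yrs; D_mod = 4.63681/(1+0.0135) = 4.57504 yrs.
ΔP/P ≈ -D_mod · Δy = -4.57504 × (+0.0205) = -0.093788 = -9.3788%.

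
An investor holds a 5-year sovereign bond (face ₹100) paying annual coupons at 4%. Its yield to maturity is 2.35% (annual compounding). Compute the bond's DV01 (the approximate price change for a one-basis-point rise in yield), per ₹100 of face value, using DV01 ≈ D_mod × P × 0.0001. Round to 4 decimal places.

₹0.0489

Periodic yield y = 0.0235.
  t   CF        PV=CF/(1+0.0235)^t    t·PV
  1         4.00         3.9082         3.9082
  2         4.00         3.8184         7.6369
  3         4.00         3.7308        11.1923
  4         4.00         3.6451        14.5804
  5       104.00        92.5964       462.9820
  Σ                    107.6988       500.2996
P = 107.6988; D_Mac = 4.64536 yrs; D_mod = 4.53870 yrs.
DV01 ≈ 4.53870 × 107.6988 × 0.0001 = 0.048881.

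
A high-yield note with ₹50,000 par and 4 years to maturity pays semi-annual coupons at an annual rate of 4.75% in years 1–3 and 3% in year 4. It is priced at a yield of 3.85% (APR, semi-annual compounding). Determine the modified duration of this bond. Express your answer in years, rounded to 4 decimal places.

Periodic yield y = 0.01925. First find Macaulay duration:
  t   CF        PV=CF/(1+0.01925)^t    t·PV
  1     1,187.50     1,165.0724     1,165.0724
  2     1,187.50     1,143.0683     2,286.1366
  3     1,187.50     1,121.4798     3,364.4394
  4     1,187.50     1,100.2990     4,401.1962
  5     1,187.50     1,079.5183     5,397.5916
  6     1,187.50     1,059.1301     6,354.7804
  7       750.00       656.2907     4,594.0346
  8    50,750.00    43,570.2734   348,562.1876
  Σ                 50,895.1320   376,125.4388
P = 50,895.1320; Macaulay duration = 376,125.4388 / 50,895.1320 = 7.39020 half-year periods = 3.69510 years.
Modified duration = D_Mac / (1 + y) = 3.69510 / 1.01925 = 3.62531 years.

3.6253 years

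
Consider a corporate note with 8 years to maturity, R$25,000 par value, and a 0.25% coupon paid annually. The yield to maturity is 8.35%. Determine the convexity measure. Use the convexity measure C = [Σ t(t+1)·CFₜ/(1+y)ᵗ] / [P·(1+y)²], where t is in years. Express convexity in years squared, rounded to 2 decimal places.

60.30

With y = 0.0835:
  t   CF        PV=CF/(1+0.0835)^t    t·PV        t(t+1)·PV
  1        62.50        57.6834        57.6834         115.3669
  2        62.50        53.2381       106.4761         319.4283
  3        62.50        49.1353       147.4058         589.6231
  4        62.50        45.3486       181.3946         906.9730
  5        62.50        41.8539       209.2693       1,255.6156
  6        62.50        38.6284       231.7703       1,622.3921
  7        62.50        35.6515       249.5604       1,996.4831
  8    25,062.50    13,194.5039   105,556.0309     950,004.2784
  Σ                 13,516.0430   106,739.5908     956,810.1604
P = 13,516.0430.
Convexity = Σ t(t+1)·PV / [P·(1+y)²] = 956,810.1604 / (13,516.0430 × 1.173972) = 60.30015.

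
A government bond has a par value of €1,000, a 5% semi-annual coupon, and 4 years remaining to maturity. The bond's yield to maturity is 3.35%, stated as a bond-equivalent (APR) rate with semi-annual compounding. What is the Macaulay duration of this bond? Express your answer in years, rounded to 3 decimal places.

3.686 years

Periodic yield y = 0.01675. Discount each cash flow and weight by its period:
  t   CF        PV=CF/(1+0.01675)^t    t·PV
  1        25.00        24.5881        24.5881
  2        25.00        24.1831        48.3662
  3        25.00        23.7847        71.3541
  4        25.00        23.3929        93.5714
  5        25.00        23.0075       115.0374
  6        25.00        22.6285       135.7707
  7        25.00        22.2557       155.7897
  8     1,025.00       897.4503     7,179.6026
  Σ                  1,061.2907     7,824.0802
Price P = Σ PV = 1,061.2907.
Macaulay duration = Σ(t·PV) / P = 7,824.0802 / 1,061.2907 = 7.37223 half-year periods.
In years: 7.37223 / 2 = 3.68612 years.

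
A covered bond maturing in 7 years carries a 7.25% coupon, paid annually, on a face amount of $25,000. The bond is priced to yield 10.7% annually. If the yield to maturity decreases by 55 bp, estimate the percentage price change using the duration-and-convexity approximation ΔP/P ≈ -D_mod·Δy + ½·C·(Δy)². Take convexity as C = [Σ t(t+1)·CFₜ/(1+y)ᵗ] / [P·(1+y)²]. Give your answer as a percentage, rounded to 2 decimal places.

+2.83%

With y = 0.107:
  t   CF        PV=CF/(1+0.107)^t    t·PV        t(t+1)·PV
  1     1,812.50     1,637.3080     1,637.3080       3,274.6161
  2     1,812.50     1,479.0497     2,958.0994       8,874.2983
  3     1,812.50     1,336.0883     4,008.2648      16,033.0593
  4     1,812.50     1,206.9451     4,827.7806      24,138.9029
  5     1,812.50     1,090.2847     5,451.4234      32,708.5405
  6     1,812.50       984.9003     5,909.4021      41,365.8145
  7    26,812.50    13,161.4568    92,130.1978     737,041.5821
  Σ                 20,896.0330   116,922.4761     863,436.8137
P = 20,896.0330; D_Mac = 5.59544 yrs; D_mod = 5.05460 yrs; C = 33.71875.
Duration effect: -5.05460 × (-0.0055) = +0.027800
Convexity effect: 0.5 × 33.71875 × (-0.0055)² = +0.0005100
ΔP/P ≈ +0.027800 + 0.0005100 = +0.028310 = +2.8310%.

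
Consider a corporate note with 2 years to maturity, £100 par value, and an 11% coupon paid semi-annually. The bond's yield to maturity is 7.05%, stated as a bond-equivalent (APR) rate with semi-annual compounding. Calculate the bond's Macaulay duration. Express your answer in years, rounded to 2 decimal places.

Periodic yield y = 0.03525. Discount each cash flow and weight by its period:
  t   CF        PV=CF/(1+0.03525)^t    t·PV
  1         5.50         5.3127         5.3127
  2         5.50         5.1318        10.2637
  3         5.50         4.9571        14.8713
  4       105.50        91.8484       367.3935
  Σ                    107.2500       397.8412
Price P = Σ PV = 107.2500.
Macaulay duration = Σ(t·PV) / P = 397.8412 / 107.2500 = 3.70947 half-year periods.
In years: 3.70947 / 2 = 1.85474 years.

1.85 years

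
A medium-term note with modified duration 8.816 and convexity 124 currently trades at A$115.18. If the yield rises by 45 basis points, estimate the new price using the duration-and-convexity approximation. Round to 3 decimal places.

Duration effect: -D_mod·Δy = -8.816 × (+0.0045) = -0.039672
Convexity effect: ½·C·(Δy)² = 0.5 × 124 × (0.0045)² = +0.0012555
ΔP/P ≈ -0.039672 + 0.0012555 = -0.0384165
New price ≈ 115.18 × (1 - 0.0384165) = 110.75518753.

A$110.755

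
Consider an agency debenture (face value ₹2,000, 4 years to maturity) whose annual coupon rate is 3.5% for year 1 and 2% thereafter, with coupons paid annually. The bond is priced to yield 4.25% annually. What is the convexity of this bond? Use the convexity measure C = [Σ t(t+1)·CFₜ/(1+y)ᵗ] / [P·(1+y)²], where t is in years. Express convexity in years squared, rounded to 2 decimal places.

17.41

With y = 0.0425:
  t   CF        PV=CF/(1+0.0425)^t    t·PV        t(t+1)·PV
  1        70.00        67.1463        67.1463         134.2926
  2        40.00        36.8051        73.6102         220.8305
  3        40.00        35.3046       105.9139         423.6557
  4     2,040.00     1,727.1335     6,908.5341      34,542.6704
  Σ                  1,866.3895     7,155.2045      35,321.4492
P = 1,866.3895.
Convexity = Σ t(t+1)·PV / [P·(1+y)²] = 35,321.4492 / (1,866.3895 × 1.086806) = 17.41342.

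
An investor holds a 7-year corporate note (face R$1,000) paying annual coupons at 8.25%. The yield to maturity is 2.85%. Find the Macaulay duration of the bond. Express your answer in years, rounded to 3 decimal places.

5.798 years

Periodic yield y = 0.0285. Discount each cash flow and weight by its year:
  t   CF        PV=CF/(1+0.0285)^t    t·PV
  1        82.50        80.2139        80.2139
  2        82.50        77.9912       155.9823
  3        82.50        75.8300       227.4900
  4        82.50        73.7287       294.9149
  5        82.50        71.6857       358.4284
  6        82.50        69.6993       418.1956
  7     1,082.50       889.1967     6,224.3768
  Σ                  1,338.3454     7,759.6019
Price P = Σ PV = 1,338.3454.
Macaulay duration = Σ(t·PV) / P = 7,759.6019 / 1,338.3454 = 5.79791 years.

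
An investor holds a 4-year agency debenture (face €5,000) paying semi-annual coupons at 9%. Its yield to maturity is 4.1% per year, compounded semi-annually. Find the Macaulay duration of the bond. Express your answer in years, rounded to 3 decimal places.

3.497 years

Periodic yield y = 0.0205. Discount each cash flow and weight by its period:
  t   CF        PV=CF/(1+0.0205)^t    t·PV
  1       225.00       220.4802       220.4802
  2       225.00       216.0511       432.1022
  3       225.00       211.7110       635.1331
  4       225.00       207.4581       829.8326
  5       225.00       203.2907     1,016.4534
  6       225.00       199.2069     1,195.2416
  7       225.00       195.2052     1,366.4366
  8     5,225.00     4,442.0375    35,536.3001
  Σ                  5,895.4408    41,231.9799
Price P = Σ PV = 5,895.4408.
Macaulay duration = Σ(t·PV) / P = 41,231.9799 / 5,895.4408 = 6.99388 half-year periods.
In years: 6.99388 / 2 = 3.49694 years.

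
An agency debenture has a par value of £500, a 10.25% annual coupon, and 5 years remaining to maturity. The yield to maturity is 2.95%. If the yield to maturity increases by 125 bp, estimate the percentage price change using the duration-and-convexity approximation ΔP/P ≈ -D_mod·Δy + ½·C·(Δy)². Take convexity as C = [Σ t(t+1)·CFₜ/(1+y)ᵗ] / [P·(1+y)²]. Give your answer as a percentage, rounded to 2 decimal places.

-5.01%

With y = 0.0295:
  t   CF        PV=CF/(1+0.0295)^t    t·PV        t(t+1)·PV
  1        51.25        49.7814        49.7814          99.5629
  2        51.25        48.3550        96.7100         290.1299
  3        51.25        46.9694       140.9081         563.6325
  4        51.25        45.6235       182.4939         912.4697
  5       551.25       476.6689     2,383.3447      14,300.0680
  Σ                    667.3982     2,853.2381      16,165.8630
P = 667.3982; D_Mac = 4.27517 yrs; D_mod = 4.15266 yrs; C = 22.85394.
Duration effect: -4.15266 × (+0.0125) = -0.051908
Convexity effect: 0.5 × 22.85394 × (0.0125)² = +0.0017855
ΔP/P ≈ -0.051908 + 0.0017855 = -0.050123 = -5.0123%.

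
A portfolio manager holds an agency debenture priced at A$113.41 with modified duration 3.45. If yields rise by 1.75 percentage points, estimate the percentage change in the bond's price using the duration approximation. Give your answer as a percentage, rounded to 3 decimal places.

-6.038%

Duration approximation: ΔP/P ≈ -D_mod · Δy = -3.45 × (+0.0175) = -0.060375.
As a percentage: -6.0375%.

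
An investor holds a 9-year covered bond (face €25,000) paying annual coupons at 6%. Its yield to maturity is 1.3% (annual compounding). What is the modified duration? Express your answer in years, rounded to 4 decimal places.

7.4218 years

Periodic yield y = 0.013. First find Macaulay duration:
  t   CF        PV=CF/(1+0.013)^t    t·PV
  1     1,500.00     1,480.7502     1,480.7502
  2     1,500.00     1,461.7475     2,923.4951
  3     1,500.00     1,442.9887     4,328.9660
  4     1,500.00     1,424.4706     5,697.8822
  5     1,500.00     1,406.1901     7,030.9504
  6     1,500.00     1,388.1442     8,328.8653
  7     1,500.00     1,370.3299     9,592.3095
  8     1,500.00     1,352.7442    10,821.9540
  9    26,500.00    23,591.7885   212,326.0963
  Σ                 34,919.1540   262,531.2690
P = 34,919.1540; Macaulay duration = 262,531.2690 / 34,919.1540 = 7.51826 years.
Modified duration = D_Mac / (1 + y) = 7.51826 / 1.013 = 7.42178 years.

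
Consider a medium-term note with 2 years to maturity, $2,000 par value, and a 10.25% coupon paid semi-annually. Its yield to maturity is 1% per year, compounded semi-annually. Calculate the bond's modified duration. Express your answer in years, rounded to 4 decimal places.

Periodic yield y = 0.005. First find Macaulay duration:
  t   CF        PV=CF/(1+0.005)^t    t·PV
  1       102.50       101.9900       101.9900
  2       102.50       101.4826       202.9653
  3       102.50       100.9777       302.9332
  4     2,102.50     2,060.9704     8,243.8817
  Σ                  2,365.4208     8,851.7702
P = 2,365.4208; Macaulay duration = 8,851.7702 / 2,365.4208 = 3.74215 half-year periods = 1.87108 years.
Modified duration = D_Mac / (1 + y) = 1.87108 / 1.005 = 1.86177 years.

1.8618 years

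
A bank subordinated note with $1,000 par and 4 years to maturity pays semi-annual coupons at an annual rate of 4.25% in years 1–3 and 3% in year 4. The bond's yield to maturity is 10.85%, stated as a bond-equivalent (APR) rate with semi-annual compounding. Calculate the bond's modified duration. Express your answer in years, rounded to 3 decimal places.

3.488 years

Periodic yield y = 0.05425. First find Macaulay duration:
  t   CF        PV=CF/(1+0.05425)^t    t·PV
  1        21.25        20.1565        20.1565
  2        21.25        19.1193        38.2386
  3        21.25        18.1354        54.4063
  4        21.25        17.2022        68.8089
  5        21.25        16.3170        81.5851
  6        21.25        15.4774        92.8642
  7        15.00        10.3630        72.5411
  8     1,015.00       665.1463     5,321.1702
  Σ                    781.9171     5,749.7709
P = 781.9171; Macaulay duration = 5,749.7709 / 781.9171 = 7.35343 half-year periods = 3.67671 years.
Modified duration = D_Mac / (1 + y) = 3.67671 / 1.05425 = 3.48752 years.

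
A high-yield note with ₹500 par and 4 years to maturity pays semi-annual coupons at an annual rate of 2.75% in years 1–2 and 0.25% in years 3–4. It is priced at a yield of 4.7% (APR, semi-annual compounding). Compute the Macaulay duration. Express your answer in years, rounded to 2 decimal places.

Periodic yield y = 0.0235. Discount each cash flow and weight by its period:
  t   CF        PV=CF/(1+0.0235)^t    t·PV
  1        6.875         6.7171         6.7171
  2        6.875         6.5629        13.1258
  3        6.875         6.4122        19.2367
  4        6.875         6.2650        25.0600
  5        0.625         0.5565         2.7823
  6        0.625         0.5437         3.2622
  7        0.625         0.5312         3.7185
  8      500.625       415.7285     3,325.8277
  Σ                    443.3171     3,399.7303
Price P = Σ PV = 443.3171.
Macaulay duration = Σ(t·PV) / P = 3,399.7303 / 443.3171 = 7.66884 half-year periods.
In years: 7.66884 / 2 = 3.83442 years.

3.83 years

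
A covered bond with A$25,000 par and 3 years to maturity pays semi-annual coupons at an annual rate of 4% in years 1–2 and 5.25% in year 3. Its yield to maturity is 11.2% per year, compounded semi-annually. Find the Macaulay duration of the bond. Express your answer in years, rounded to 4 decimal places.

2.8376 years

Periodic yield y = 0.056. Discount each cash flow and weight by its period:
  t   CF        PV=CF/(1+0.056)^t    t·PV
  1       500.00       473.4848       473.4848
  2       500.00       448.3758       896.7516
  3       500.00       424.5983     1,273.7949
  4       500.00       402.0817     1,608.3269
  5       656.25       499.7465     2,498.7323
  6    25,656.25    18,501.6163   111,009.6977
  Σ                 20,749.9034   117,760.7882
Price P = Σ PV = 20,749.9034.
Macaulay duration = Σ(t·PV) / P = 117,760.7882 / 20,749.9034 = 5.67525 half-year periods.
In years: 5.67525 / 2 = 2.83762 years.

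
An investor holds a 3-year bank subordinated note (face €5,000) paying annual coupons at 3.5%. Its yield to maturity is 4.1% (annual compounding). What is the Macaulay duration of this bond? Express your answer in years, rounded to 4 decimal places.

Periodic yield y = 0.041. Discount each cash flow and weight by its year:
  t   CF        PV=CF/(1+0.041)^t    t·PV
  1       175.00       168.1076       168.1076
  2       175.00       161.4866       322.9733
  3     5,175.00     4,587.3108    13,761.9324
  Σ                  4,916.9050    14,253.0133
Price P = Σ PV = 4,916.9050.
Macaulay duration = Σ(t·PV) / P = 14,253.0133 / 4,916.9050 = 2.89878 years.

2.8988 years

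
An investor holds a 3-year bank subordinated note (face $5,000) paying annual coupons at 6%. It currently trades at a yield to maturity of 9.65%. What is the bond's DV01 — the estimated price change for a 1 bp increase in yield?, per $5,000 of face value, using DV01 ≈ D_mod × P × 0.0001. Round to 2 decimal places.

$1.17

Periodic yield y = 0.0965.
  t   CF        PV=CF/(1+0.0965)^t    t·PV
  1       300.00       273.5978       273.5978
  2       300.00       249.5192       499.0384
  3     5,300.00     4,020.2213    12,060.6639
  Σ                  4,543.3383    12,833.3002
P = 4,543.3383; D_Mac = 2.82464 yrs; D_mod = 2.57605 yrs.
DV01 ≈ 2.57605 × 4,543.3383 × 0.0001 = 1.170388.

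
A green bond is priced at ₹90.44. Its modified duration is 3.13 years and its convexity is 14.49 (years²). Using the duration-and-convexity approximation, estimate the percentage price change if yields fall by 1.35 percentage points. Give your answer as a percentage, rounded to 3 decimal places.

Duration effect: -D_mod·Δy = -3.13 × (-0.0135) = +0.042255
Convexity effect: ½·C·(Δy)² = 0.5 × 14.49 × (-0.0135)² = +0.00132040125
ΔP/P ≈ +0.042255 + 0.00132040125 = +0.04357540125
= +4.357540125%.

+4.358%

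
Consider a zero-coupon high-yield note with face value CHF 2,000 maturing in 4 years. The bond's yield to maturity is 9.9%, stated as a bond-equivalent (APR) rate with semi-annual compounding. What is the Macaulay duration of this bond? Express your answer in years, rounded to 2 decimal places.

A zero-coupon bond has a single cash flow at maturity, so its Macaulay duration equals its maturity: 4 years.
(Equivalently: 8 semi-annual periods ÷ 2 = 4 years.)

4.00 years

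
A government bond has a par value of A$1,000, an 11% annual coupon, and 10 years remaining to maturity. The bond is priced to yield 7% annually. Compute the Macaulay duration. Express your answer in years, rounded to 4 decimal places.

6.9518 years

Periodic yield y = 0.07. Discount each cash flow and weight by its year:
  t   CF        PV=CF/(1+0.07)^t    t·PV
  1       110.00       102.8037       102.8037
  2       110.00        96.0783       192.1565
  3       110.00        89.7928       269.3783
  4       110.00        83.9185       335.6739
  5       110.00        78.4285       392.1424
  6       110.00        73.2976       439.7859
  7       110.00        68.5025       479.5173
  8       110.00        64.0210       512.1680
  9       110.00        59.8327       538.4944
  10    1,110.00       564.2677     5,642.6771
  Σ                  1,280.9433     8,904.7976
Price P = Σ PV = 1,280.9433.
Macaulay duration = Σ(t·PV) / P = 8,904.7976 / 1,280.9433 = 6.95175 years.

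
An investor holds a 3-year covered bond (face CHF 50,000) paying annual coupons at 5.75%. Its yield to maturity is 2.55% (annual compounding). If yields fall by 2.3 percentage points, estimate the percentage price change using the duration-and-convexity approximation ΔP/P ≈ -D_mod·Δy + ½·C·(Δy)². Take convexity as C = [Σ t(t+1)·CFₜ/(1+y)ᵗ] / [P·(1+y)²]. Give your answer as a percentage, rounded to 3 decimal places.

+6.667%

With y = 0.0255:
  t   CF        PV=CF/(1+0.0255)^t    t·PV        t(t+1)·PV
  1     2,875.00     2,803.5105     2,803.5105       5,607.0210
  2     2,875.00     2,733.7986     5,467.5972      16,402.7917
  3    52,875.00    49,027.9107   147,083.7321     588,334.9282
  Σ                 54,565.2198   155,354.8398     610,344.7409
P = 54,565.2198; D_Mac = 2.84714 yrs; D_mod = 2.77634 yrs; C = 10.63624.
Duration effect: -2.77634 × (-0.023) = +0.063856
Convexity effect: 0.5 × 10.63624 × (-0.023)² = +0.0028133
ΔP/P ≈ +0.063856 + 0.0028133 = +0.066669 = +6.6669%.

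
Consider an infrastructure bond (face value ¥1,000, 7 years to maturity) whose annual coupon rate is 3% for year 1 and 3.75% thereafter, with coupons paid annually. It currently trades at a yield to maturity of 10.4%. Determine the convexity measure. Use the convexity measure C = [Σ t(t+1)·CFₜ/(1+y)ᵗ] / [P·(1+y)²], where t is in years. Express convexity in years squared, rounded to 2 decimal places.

38.61

With y = 0.104:
  t   CF        PV=CF/(1+0.104)^t    t·PV        t(t+1)·PV
  1        30.00        27.1739        27.1739          54.3478
  2        37.50        30.7676        61.5351         184.6054
  3        37.50        27.8692        83.6075         334.4300
  4        37.50        25.2438       100.9753         504.8763
  5        37.50        22.8658       114.3289         685.9732
  6        37.50        20.7118       124.2705         869.8936
  7     1,037.50       519.0445     3,633.3115      29,066.4919
  Σ                    673.6765     4,145.2027      31,700.6182
P = 673.6765.
Convexity = Σ t(t+1)·PV / [P·(1+y)²] = 31,700.6182 / (673.6765 × 1.218816) = 38.60808.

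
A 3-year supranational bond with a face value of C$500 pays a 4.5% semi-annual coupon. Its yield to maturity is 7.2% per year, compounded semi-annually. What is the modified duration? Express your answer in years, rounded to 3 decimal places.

2.734 years

Periodic yield y = 0.036. First find Macaulay duration:
  t   CF        PV=CF/(1+0.036)^t    t·PV
  1        11.25        10.8591        10.8591
  2        11.25        10.4817        20.9635
  3        11.25        10.1175        30.3525
  4        11.25         9.7659        39.0637
  5        11.25         9.4266        47.1329
  6       511.25       413.4993     2,480.9959
  Σ                    464.1501     2,629.3675
P = 464.1501; Macaulay duration = 2,629.3675 / 464.1501 = 5.66491 half-year periods = 2.83245 years.
Modified duration = D_Mac / (1 + y) = 2.83245 / 1.036 = 2.73403 years.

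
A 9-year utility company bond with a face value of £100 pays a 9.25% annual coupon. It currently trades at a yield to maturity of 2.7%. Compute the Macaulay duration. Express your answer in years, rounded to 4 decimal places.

6.9889 years

Periodic yield y = 0.027. Discount each cash flow and weight by its year:
  t   CF        PV=CF/(1+0.027)^t    t·PV
  1         9.25         9.0068         9.0068
  2         9.25         8.7700        17.5401
  3         9.25         8.5395        25.6184
  4         9.25         8.3150        33.2598
  5         9.25         8.0964        40.4818
  6         9.25         7.8835        47.3010
  7         9.25         7.6762        53.7337
  8         9.25         7.4744        59.7955
  9       109.25        85.9582       773.6241
  Σ                    151.7200     1,060.3610
Price P = Σ PV = 151.7200.
Macaulay duration = Σ(t·PV) / P = 1,060.3610 / 151.7200 = 6.98893 years.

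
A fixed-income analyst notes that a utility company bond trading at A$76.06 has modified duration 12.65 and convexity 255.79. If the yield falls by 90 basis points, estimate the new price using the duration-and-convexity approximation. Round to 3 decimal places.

A$85.507

Duration effect: -D_mod·Δy = -12.65 × (-0.009) = +0.113850
Convexity effect: ½·C·(Δy)² = 0.5 × 255.79 × (-0.009)² = +0.010359495
ΔP/P ≈ +0.113850 + 0.010359495 = +0.124209495
New price ≈ 76.06 × (1 + 0.124209495) = 85.5073741897.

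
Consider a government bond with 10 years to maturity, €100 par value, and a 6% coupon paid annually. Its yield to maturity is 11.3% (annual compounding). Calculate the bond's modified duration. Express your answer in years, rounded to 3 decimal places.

6.552 years

Periodic yield y = 0.113. First find Macaulay duration:
  t   CF        PV=CF/(1+0.113)^t    t·PV
  1         6.00         5.3908         5.3908
  2         6.00         4.8435         9.6870
  3         6.00         4.3518        13.0553
  4         6.00         3.9099        15.6398
  5         6.00         3.5130        17.5649
  6         6.00         3.1563        18.9379
  7         6.00         2.8359        19.8510
  8         6.00         2.5479        20.3836
  9         6.00         2.2893        20.6033
  10      106.00        36.3374       363.3743
  Σ                     69.1759       504.4880
P = 69.1759; Macaulay duration = 504.4880 / 69.1759 = 7.29283 years.
Modified duration = D_Mac / (1 + y) = 7.29283 / 1.113 = 6.55241 years.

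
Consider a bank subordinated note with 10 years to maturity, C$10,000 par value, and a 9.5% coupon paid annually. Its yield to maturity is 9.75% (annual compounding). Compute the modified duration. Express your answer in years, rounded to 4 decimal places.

6.2409 years

Periodic yield y = 0.0975. First find Macaulay duration:
  t   CF        PV=CF/(1+0.0975)^t    t·PV
  1       950.00       865.6036       865.6036
  2       950.00       788.7049     1,577.4098
  3       950.00       718.6377     2,155.9132
  4       950.00       654.7952     2,619.1808
  5       950.00       596.6243     2,983.1217
  6       950.00       543.6213     3,261.7276
  7       950.00       495.3269     3,467.2882
  8       950.00       451.3229     3,610.5832
  9       950.00       411.2282     3,701.0534
  10   10,950.00     4,318.8571    43,188.5705
  Σ                  9,844.7221    67,430.4521
P = 9,844.7221; Macaulay duration = 67,430.4521 / 9,844.7221 = 6.84940 years.
Modified duration = D_Mac / (1 + y) = 6.84940 / 1.0975 = 6.24091 years.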